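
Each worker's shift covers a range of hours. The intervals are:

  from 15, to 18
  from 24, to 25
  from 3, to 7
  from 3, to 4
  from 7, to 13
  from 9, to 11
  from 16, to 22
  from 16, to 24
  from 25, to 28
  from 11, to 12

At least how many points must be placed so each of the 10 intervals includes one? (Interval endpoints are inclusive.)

By right end: [3,4]  [3,7]  [9,11]  [11,12]  [7,13]  [15,18]  [16,22]  [16,24]  [24,25]  [25,28]
[3,4] uncovered → point at 4; [9,11] uncovered → point at 11; [15,18] uncovered → point at 18; [24,25] uncovered → point at 25.
Points: 4, 11, 18, 25 (4 total).

4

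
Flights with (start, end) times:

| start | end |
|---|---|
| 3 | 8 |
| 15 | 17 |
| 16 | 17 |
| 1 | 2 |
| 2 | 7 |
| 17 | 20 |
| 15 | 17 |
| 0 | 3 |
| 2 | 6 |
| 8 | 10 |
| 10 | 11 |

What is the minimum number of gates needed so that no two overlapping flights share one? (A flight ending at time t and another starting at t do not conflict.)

3

starts: [0, 1, 2, 2, 3, 8, 10, 15, 15, 16, 17]
ends:   [2, 3, 6, 7, 8, 10, 11, 17, 17, 17, 20]
s0→1 s1→2 e2→1 s2→2 s2→3  — peak 3.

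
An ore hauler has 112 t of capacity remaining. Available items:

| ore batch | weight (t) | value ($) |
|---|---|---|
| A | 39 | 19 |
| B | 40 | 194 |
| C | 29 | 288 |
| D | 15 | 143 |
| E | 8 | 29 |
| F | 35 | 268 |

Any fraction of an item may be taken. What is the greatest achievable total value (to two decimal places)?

Greedy by value/weight ratio, highest first.
Order: C (288/29=9.93) > D (143/15=9.53) > F (268/35=7.66) > B (194/40=4.85) > E (29/8=3.62) > A (19/39=0.49)
Fill: take C (29 @ 288) → take D (15 @ 143) → take F (35 @ 268) → take 33/40 of B → 160.05; 112/112 used.
Total value = 859.05

859.05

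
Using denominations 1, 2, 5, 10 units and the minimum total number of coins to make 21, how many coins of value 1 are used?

21 = 2×10 + 1×1
Count of 1: 1

1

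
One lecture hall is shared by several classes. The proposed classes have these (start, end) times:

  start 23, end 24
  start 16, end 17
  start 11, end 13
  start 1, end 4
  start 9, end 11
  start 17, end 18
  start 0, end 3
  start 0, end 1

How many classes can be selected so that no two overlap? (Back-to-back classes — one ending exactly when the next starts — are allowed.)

7

Sort by end time and greedily take each interval whose start is ≥ the last chosen end.
By end time: (0,1), (0,3), (1,4), (9,11), (11,13), (16,17), (17,18), (23,24).
Pick (0,1); next start ≥ 1 → (1,4); next start ≥ 4 → (9,11); next start ≥ 11 → (11,13); next start ≥ 13 → (16,17); next start ≥ 17 → (17,18); next start ≥ 18 → (23,24).
Selected 7 classes.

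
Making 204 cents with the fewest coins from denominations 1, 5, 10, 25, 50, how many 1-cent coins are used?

4

204 = 4×50 + 4×1
Count of 1: 4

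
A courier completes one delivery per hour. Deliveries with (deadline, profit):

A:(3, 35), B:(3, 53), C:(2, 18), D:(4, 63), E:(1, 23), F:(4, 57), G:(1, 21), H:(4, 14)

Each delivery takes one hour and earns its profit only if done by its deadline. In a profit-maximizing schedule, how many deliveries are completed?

By profit: D(d4,63), F(d4,57), B(d3,53), A(d3,35), E(d1,23), G(d1,21), C(d2,18), H(d4,14)
D→slot 4; F→slot 3; B→slot 2; A→slot 1; E skipped; G skipped; C skipped; H skipped.
4 of 8 scheduled.

4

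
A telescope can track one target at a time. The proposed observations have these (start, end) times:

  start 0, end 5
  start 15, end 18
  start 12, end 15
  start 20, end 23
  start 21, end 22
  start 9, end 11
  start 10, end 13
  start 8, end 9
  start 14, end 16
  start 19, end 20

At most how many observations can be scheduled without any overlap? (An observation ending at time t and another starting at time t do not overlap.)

Sort by end time and greedily take each interval whose start is ≥ the last chosen end.
By end time: (0,5), (8,9), (9,11), (10,13), (12,15), (14,16), (15,18), (19,20), (21,22), (20,23).
Pick (0,5); next start ≥ 5 → (8,9); next start ≥ 9 → (9,11); next start ≥ 11 → (12,15); next start ≥ 15 → (15,18); next start ≥ 18 → (19,20); next start ≥ 20 → (21,22).
Selected 7 observations.

7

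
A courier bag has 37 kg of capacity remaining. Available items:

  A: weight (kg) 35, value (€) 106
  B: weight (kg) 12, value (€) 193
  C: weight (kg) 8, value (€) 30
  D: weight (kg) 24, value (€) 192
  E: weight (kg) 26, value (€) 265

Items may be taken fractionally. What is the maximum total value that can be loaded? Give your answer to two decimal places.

Sort by value per unit weight and fill in that order.
Order: B (193/12=16.08) > E (265/26=10.19) > D (192/24=8.00) > C (30/8=3.75) > A (106/35=3.03)
Fill: take B (12 @ 193) → take 25/26 of E → 254.81; 37/37 used.
Total value = 447.81

447.81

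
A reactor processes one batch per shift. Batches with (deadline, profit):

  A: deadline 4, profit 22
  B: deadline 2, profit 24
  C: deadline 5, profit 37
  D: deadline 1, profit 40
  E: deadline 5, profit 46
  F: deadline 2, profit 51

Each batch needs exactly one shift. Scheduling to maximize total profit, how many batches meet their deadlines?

Profit order: F=51 E=46 D=40 C=37 B=24 A=22
Assign: F→slot 2, E→slot 5, D→slot 1, C→slot 4, B skipped, A→slot 3.
Slots: [1:D] [2:F] [3:A] [4:C] [5:E]
5 of 6 scheduled.

5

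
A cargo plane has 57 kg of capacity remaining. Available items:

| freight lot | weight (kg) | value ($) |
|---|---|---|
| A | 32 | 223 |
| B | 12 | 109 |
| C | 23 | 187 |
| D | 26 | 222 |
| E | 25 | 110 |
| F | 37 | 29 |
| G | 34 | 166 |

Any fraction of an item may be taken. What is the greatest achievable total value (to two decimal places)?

Ratios (sorted): B 9.08, D 8.54, C 8.13, A 6.97, G 4.88, E 4.40, F 0.78
take B (12 @ 109); take D (26 @ 222); take 19/23 of C → 154.48. Capacity used 57/57.
Total value = 485.48

485.48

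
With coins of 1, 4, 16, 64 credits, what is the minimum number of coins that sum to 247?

10

Greedy: take as many of the largest coin as possible, then repeat with the remainder.
247 − 3×64→55 − 3×16→7 − 1×4→3 − 3×1→0
Total coins = 3 + 3 + 1 + 3 = 10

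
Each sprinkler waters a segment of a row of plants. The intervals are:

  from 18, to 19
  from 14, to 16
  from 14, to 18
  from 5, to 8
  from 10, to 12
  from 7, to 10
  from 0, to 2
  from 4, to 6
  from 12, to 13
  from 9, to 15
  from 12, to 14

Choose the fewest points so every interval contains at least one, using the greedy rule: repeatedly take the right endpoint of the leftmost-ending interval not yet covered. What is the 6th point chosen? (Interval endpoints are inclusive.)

Process intervals by earliest right end; each time one isn't hit yet, stab at its right endpoint.
By right end: [0,2]  [4,6]  [5,8]  [7,10]  [10,12]  [12,13]  [12,14]  [9,15]  [14,16]  [14,18]  [18,19]
[0,2] uncovered → point at 2; [4,6] uncovered → point at 6; [7,10] uncovered → point at 10; [12,13] uncovered → point at 13; [14,16] uncovered → point at 16; [18,19] uncovered → point at 19.
Points: 2, 6, 10, 13, 16, 19 (6 total).

19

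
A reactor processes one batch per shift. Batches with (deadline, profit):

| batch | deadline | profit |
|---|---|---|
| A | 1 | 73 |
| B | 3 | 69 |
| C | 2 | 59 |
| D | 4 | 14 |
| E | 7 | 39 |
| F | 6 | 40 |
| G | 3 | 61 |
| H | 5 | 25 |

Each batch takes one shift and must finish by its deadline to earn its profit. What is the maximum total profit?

Take jobs in profit order; each goes to the latest open slot no later than its deadline.
Profit order: A=73 B=69 G=61 C=59 F=40 E=39 H=25 D=14
Assign: A→slot 1, B→slot 3, G→slot 2, C skipped, F→slot 6, E→slot 7, H→slot 5, D→slot 4.
Slots: [1:A] [2:G] [3:B] [4:D] [5:H] [6:F] [7:E]
Profit = 73 + 61 + 69 + 14 + 25 + 40 + 39 = 321

321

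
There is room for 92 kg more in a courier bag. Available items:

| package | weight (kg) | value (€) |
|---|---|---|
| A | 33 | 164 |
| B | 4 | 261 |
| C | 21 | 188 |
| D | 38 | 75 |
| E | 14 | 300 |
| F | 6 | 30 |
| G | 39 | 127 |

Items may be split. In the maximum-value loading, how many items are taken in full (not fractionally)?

Order: B (261/4=65.25) > E (300/14=21.43) > C (188/21=8.95) > F (30/6=5.00) > A (164/33=4.97) > G (127/39=3.26) > D (75/38=1.97)
Fill: take B (4 @ 261) → take E (14 @ 300) → take C (21 @ 188) → take F (6 @ 30) → take A (33 @ 164) → take 14/39 of G → 45.59; 92/92 used.
5 item(s) taken whole; one partial (take 14/39 of G).

5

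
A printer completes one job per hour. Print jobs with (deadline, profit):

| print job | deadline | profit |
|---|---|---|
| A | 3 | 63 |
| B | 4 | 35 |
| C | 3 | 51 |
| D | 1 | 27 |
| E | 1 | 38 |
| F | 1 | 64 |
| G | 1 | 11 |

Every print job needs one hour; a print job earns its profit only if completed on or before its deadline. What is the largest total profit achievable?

Profit order: F=64 A=63 C=51 E=38 B=35 D=27 G=11
Assign: F→slot 1, A→slot 3, C→slot 2, E skipped, B→slot 4, D skipped, G skipped.
Slots: [1:F] [2:C] [3:A] [4:B]
Profit = 64 + 51 + 63 + 35 = 213

213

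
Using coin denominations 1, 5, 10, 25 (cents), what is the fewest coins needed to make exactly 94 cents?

9

Use the largest denomination that fits, subtract, and repeat.
94 − 3×25→19 − 1×10→9 − 1×5→4 − 4×1→0
Total coins = 3 + 1 + 1 + 4 = 9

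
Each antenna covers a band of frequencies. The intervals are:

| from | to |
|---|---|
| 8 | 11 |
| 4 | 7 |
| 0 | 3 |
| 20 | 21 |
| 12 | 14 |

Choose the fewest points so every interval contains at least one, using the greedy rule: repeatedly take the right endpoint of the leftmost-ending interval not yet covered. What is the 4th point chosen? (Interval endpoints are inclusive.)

14

Sorted: [0,3] [4,7] [8,11] [12,14] [20,21]
{[0,3]} hit by 3; {[4,7]} hit by 7; {[8,11]} hit by 11; {[12,14]} hit by 14; {[20,21]} hit by 21.
Points: 3, 7, 11, 14, 21 (5 total).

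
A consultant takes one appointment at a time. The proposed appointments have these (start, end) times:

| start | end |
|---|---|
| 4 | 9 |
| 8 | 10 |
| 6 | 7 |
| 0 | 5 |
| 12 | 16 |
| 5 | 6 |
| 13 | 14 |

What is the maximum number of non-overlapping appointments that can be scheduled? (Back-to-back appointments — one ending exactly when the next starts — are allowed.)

Order by finish time; keep every interval that doesn't clash with the previous kept one.
Sorted by end: (0,5)  (5,6)  (6,7)  (4,9)  (8,10)  (13,14)  (12,16)
take (0,5); take (5,6); take (6,7); skip (4,9); take (8,10); take (13,14).
Selected 5 appointments.

5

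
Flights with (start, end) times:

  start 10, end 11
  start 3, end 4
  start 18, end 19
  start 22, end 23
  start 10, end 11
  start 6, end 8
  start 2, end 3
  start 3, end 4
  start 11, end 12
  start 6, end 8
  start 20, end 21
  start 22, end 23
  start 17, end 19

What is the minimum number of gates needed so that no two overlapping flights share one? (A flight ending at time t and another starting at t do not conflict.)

Events (time:±→running): 2:+→1 3:-→0 3:+→1 3:+→2 … peak 2.

2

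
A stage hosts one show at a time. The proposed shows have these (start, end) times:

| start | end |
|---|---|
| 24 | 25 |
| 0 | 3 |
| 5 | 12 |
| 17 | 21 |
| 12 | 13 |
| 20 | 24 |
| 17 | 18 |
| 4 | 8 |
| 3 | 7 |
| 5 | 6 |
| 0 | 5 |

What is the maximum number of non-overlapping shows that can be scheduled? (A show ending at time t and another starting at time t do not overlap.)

By end time: (0,3), (0,5), (5,6), (3,7), (4,8), (5,12), (12,13), (17,18), (17,21), (20,24), (24,25).
Pick (0,3); next start ≥ 3 → (5,6); next start ≥ 6 → (12,13); next start ≥ 13 → (17,18); next start ≥ 18 → (20,24); next start ≥ 24 → (24,25).
Selected 6 shows.

6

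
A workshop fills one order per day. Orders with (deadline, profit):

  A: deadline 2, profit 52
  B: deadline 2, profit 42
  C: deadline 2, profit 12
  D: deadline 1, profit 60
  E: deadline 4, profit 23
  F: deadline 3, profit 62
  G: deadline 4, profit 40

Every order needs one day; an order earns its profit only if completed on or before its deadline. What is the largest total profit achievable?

Take jobs in profit order; each goes to the latest open slot no later than its deadline.
Profit order: F=62 D=60 A=52 B=42 G=40 E=23 C=12
Assign: F→slot 3, D→slot 1, A→slot 2, B skipped, G→slot 4, E skipped, C skipped.
Slots: [1:D] [2:A] [3:F] [4:G]
Profit = 60 + 52 + 62 + 40 = 214

214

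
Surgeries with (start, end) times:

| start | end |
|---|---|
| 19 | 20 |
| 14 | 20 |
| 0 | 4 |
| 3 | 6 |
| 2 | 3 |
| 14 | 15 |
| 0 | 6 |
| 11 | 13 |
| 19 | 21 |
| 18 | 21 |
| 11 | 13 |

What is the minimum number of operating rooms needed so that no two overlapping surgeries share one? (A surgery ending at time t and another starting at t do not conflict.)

4

The answer is the maximum number of intervals overlapping at any instant.
Events (time:±→running): 0:+→1 0:+→2 2:+→3 3:-→2 3:+→3 4:-→2 6:-→1 6:-→0 11:+→1 11:+→2 13:-→1 13:-→0 14:+→1 14:+→2 15:-→1 18:+→2 19:+→3 19:+→4 … peak 4.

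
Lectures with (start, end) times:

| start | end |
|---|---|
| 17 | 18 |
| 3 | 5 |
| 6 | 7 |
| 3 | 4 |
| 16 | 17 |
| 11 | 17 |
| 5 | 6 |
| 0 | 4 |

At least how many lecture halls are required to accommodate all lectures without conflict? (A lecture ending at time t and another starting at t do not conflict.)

3

The answer is the maximum number of intervals overlapping at any instant.
starts: [0, 3, 3, 5, 6, 11, 16, 17]
ends:   [4, 4, 5, 6, 7, 17, 17, 18]
s0→1 s3→2 s3→3  — peak 3.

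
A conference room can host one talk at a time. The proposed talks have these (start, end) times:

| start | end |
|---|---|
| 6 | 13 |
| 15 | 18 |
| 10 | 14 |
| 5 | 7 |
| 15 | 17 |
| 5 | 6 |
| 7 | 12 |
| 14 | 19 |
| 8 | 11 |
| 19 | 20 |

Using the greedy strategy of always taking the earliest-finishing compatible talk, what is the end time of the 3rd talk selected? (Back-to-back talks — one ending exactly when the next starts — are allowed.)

17

By end time: (5,6), (5,7), (8,11), (7,12), (6,13), (10,14), (15,17), (15,18), (14,19), (19,20).
Pick (5,6); next start ≥ 6 → (8,11); next start ≥ 11 → (15,17); next start ≥ 17 → (19,20).
Selected: (5,6) (8,11) (15,17) (19,20)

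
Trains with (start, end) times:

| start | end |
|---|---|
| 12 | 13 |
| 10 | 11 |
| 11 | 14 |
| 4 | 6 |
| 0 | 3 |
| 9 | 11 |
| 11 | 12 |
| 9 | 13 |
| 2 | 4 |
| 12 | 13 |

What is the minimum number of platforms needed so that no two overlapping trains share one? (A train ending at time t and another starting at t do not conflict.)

4

Events (time:±→running): 0:+→1 2:+→2 3:-→1 4:-→0 4:+→1 6:-→0 9:+→1 9:+→2 10:+→3 11:-→2 11:-→1 11:+→2 11:+→3 12:-→2 12:+→3 12:+→4 … peak 4.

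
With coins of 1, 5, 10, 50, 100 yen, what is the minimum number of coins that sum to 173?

Greedy: take as many of the largest coin as possible, then repeat with the remainder.
173 − 1×100→73 − 1×50→23 − 2×10→3 − 3×1→0
Total coins = 1 + 1 + 2 + 3 = 7

7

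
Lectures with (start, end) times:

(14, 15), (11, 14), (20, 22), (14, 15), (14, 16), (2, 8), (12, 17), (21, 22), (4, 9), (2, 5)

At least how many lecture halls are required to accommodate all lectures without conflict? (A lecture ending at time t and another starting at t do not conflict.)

4

The answer is the maximum number of intervals overlapping at any instant.
Events (time:±→running): 2:+→1 2:+→2 4:+→3 5:-→2 8:-→1 9:-→0 11:+→1 12:+→2 14:-→1 14:+→2 14:+→3 14:+→4 … peak 4.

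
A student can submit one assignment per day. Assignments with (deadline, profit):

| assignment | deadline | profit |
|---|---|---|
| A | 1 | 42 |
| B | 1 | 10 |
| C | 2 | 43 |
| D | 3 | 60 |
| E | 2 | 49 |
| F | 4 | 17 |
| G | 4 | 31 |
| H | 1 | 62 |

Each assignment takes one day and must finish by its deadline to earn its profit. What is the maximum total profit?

Take jobs in profit order; each goes to the latest open slot no later than its deadline.
By profit: H(d1,62), D(d3,60), E(d2,49), C(d2,43), A(d1,42), G(d4,31), F(d4,17), B(d1,10)
H→slot 1; D→slot 3; E→slot 2; C skipped; A skipped; G→slot 4; F skipped; B skipped.
Profit = 62 + 49 + 60 + 31 = 202

202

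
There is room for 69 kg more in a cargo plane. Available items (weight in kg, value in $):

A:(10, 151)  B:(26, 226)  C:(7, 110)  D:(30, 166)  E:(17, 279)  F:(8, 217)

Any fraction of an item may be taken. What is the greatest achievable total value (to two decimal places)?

988.53

Ratios (sorted): F 27.12, E 16.41, C 15.71, A 15.10, B 8.69, D 5.53
take F (8 @ 217); take E (17 @ 279); take C (7 @ 110); take A (10 @ 151); take B (26 @ 226); take 1/30 of D → 5.53. Capacity used 69/69.
Total value = 988.53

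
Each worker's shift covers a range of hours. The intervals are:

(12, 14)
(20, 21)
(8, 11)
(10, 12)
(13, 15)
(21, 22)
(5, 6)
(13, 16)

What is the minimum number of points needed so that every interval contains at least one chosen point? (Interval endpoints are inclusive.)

4

By right end: [5,6]  [8,11]  [10,12]  [12,14]  [13,15]  [13,16]  [20,21]  [21,22]
[5,6] uncovered → point at 6; [8,11] uncovered → point at 11; [12,14] uncovered → point at 14; [20,21] uncovered → point at 21.
Points: 6, 11, 14, 21 (4 total).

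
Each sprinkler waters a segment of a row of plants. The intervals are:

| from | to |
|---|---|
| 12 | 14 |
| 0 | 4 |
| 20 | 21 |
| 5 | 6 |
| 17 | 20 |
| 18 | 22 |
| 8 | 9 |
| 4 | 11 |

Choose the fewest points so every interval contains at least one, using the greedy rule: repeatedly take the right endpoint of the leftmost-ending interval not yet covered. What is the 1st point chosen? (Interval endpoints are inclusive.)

4

Process intervals by earliest right end; each time one isn't hit yet, stab at its right endpoint.
By right end: [0,4]  [5,6]  [8,9]  [4,11]  [12,14]  [17,20]  [20,21]  [18,22]
[0,4] uncovered → point at 4; [5,6] uncovered → point at 6; [8,9] uncovered → point at 9; [12,14] uncovered → point at 14; [17,20] uncovered → point at 20.
Points: 4, 6, 9, 14, 20 (5 total).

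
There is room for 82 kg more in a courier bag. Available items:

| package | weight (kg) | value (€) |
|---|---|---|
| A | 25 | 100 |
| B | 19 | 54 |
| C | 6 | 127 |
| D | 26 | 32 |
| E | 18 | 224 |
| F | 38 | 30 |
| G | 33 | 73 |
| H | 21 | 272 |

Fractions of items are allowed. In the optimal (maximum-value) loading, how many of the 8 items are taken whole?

4

Sort by value per unit weight and fill in that order.
Order: C (127/6=21.17) > H (272/21=12.95) > E (224/18=12.44) > A (100/25=4.00) > B (54/19=2.84) > G (73/33=2.21) > D (32/26=1.23) > F (30/38=0.79)
Fill: take C (6 @ 127) → take H (21 @ 272) → take E (18 @ 224) → take A (25 @ 100) → take 12/19 of B → 34.11; 82/82 used.
4 item(s) taken whole; one partial (take 12/19 of B).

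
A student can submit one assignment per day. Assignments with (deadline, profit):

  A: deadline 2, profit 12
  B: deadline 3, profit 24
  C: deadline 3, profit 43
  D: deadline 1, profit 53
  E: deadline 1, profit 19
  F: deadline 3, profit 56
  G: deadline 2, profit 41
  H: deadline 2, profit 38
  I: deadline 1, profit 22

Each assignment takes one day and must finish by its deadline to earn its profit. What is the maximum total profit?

152

Take jobs in profit order; each goes to the latest open slot no later than its deadline.
By profit: F(d3,56), D(d1,53), C(d3,43), G(d2,41), H(d2,38), B(d3,24), I(d1,22), E(d1,19), A(d2,12)
F→slot 3; D→slot 1; C→slot 2; G skipped; H skipped; B skipped; I skipped; E skipped; A skipped.
Profit = 53 + 43 + 56 = 152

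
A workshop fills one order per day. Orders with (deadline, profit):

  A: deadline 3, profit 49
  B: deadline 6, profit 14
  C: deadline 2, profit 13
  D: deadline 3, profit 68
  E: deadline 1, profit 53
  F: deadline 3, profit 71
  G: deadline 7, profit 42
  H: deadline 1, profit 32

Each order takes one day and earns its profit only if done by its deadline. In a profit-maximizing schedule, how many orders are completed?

Sort by profit descending; place each in the latest free slot ≤ its deadline.
Profit order: F=71 D=68 E=53 A=49 G=42 H=32 B=14 C=13
Assign: F→slot 3, D→slot 2, E→slot 1, A skipped, G→slot 7, H skipped, B→slot 6, C skipped.
Slots: [1:E] [2:D] [3:F] [6:B] [7:G]
5 of 8 scheduled.

5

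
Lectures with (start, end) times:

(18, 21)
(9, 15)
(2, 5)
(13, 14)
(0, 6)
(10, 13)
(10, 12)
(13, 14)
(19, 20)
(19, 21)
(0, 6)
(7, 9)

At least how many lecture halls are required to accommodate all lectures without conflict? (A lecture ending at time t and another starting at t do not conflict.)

The answer is the maximum number of intervals overlapping at any instant.
starts: [0, 0, 2, 7, 9, 10, 10, 13, 13, 18, 19, 19]
ends:   [5, 6, 6, 9, 12, 13, 14, 14, 15, 20, 21, 21]
s0→1 s0→2 s2→3  — peak 3.

3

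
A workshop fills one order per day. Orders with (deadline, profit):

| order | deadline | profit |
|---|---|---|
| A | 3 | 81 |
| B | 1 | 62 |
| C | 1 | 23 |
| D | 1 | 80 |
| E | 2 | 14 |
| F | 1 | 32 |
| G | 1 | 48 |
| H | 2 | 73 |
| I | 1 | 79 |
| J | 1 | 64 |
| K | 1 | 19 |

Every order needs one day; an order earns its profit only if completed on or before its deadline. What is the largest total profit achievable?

234

Take jobs in profit order; each goes to the latest open slot no later than its deadline.
By profit: A(d3,81), D(d1,80), I(d1,79), H(d2,73), J(d1,64), B(d1,62), G(d1,48), F(d1,32), C(d1,23), K(d1,19), E(d2,14)
A→slot 3; D→slot 1; I skipped; H→slot 2; J skipped; B skipped; G skipped; F skipped; C skipped; K skipped; E skipped.
Profit = 80 + 73 + 81 = 234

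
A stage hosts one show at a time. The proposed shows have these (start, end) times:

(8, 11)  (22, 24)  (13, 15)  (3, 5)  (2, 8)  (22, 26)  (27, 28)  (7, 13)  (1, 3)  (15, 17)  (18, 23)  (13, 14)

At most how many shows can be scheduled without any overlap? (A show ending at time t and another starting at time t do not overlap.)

By end time: (1,3), (3,5), (2,8), (8,11), (7,13), (13,14), (13,15), (15,17), (18,23), (22,24), (22,26), (27,28).
Pick (1,3); next start ≥ 3 → (3,5); next start ≥ 5 → (8,11); next start ≥ 11 → (13,14); next start ≥ 14 → (15,17); next start ≥ 17 → (18,23); next start ≥ 23 → (27,28).
Selected 7 shows.

7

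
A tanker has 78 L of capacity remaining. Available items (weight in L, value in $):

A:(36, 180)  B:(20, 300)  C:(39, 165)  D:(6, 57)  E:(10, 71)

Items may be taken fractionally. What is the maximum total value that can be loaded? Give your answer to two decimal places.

Ratios (sorted): B 15.00, D 9.50, E 7.10, A 5.00, C 4.23
take B (20 @ 300); take D (6 @ 57); take E (10 @ 71); take A (36 @ 180); take 6/39 of C → 25.38. Capacity used 78/78.
Total value = 633.38

633.38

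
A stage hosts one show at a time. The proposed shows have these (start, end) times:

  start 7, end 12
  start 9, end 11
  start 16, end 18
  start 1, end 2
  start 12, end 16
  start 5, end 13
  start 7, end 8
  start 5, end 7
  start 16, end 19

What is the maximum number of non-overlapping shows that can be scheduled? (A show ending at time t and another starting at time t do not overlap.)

6

By end time: (1,2), (5,7), (7,8), (9,11), (7,12), (5,13), (12,16), (16,18), (16,19).
Pick (1,2); next start ≥ 2 → (5,7); next start ≥ 7 → (7,8); next start ≥ 8 → (9,11); next start ≥ 11 → (12,16); next start ≥ 16 → (16,18).
Selected 6 shows.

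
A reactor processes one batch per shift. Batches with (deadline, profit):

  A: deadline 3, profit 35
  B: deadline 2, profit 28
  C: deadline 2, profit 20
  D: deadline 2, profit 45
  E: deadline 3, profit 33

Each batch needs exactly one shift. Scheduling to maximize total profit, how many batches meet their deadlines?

By profit: D(d2,45), A(d3,35), E(d3,33), B(d2,28), C(d2,20)
D→slot 2; A→slot 3; E→slot 1; B skipped; C skipped.
3 of 5 scheduled.

3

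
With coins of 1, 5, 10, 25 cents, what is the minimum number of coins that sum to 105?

5

105 = 4×25 + 1×5
Total coins = 4 + 1 = 5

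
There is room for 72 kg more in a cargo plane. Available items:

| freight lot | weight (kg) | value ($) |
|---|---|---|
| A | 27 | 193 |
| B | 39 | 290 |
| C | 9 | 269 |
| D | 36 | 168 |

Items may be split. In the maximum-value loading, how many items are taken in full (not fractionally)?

Sort by value per unit weight and fill in that order.
Order: C (269/9=29.89) > B (290/39=7.44) > A (193/27=7.15) > D (168/36=4.67)
Fill: take C (9 @ 269) → take B (39 @ 290) → take 24/27 of A → 171.56; 72/72 used.
2 item(s) taken whole; one partial (take 24/27 of A).

2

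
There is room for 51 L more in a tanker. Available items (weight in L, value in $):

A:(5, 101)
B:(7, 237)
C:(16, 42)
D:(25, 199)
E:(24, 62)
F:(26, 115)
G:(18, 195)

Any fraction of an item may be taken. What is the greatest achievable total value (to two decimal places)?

700.16

Sort by value per unit weight and fill in that order.
Ratios (sorted): B 33.86, A 20.20, G 10.83, D 7.96, F 4.42, C 2.62, E 2.58
take B (7 @ 237); take A (5 @ 101); take G (18 @ 195); take 21/25 of D → 167.16. Capacity used 51/51.
Total value = 700.16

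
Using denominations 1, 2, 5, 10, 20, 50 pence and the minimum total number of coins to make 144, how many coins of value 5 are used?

0

Greedy: take as many of the largest coin as possible, then repeat with the remainder.
144 = 2×50 + 2×20 + 2×2
Count of 5: 0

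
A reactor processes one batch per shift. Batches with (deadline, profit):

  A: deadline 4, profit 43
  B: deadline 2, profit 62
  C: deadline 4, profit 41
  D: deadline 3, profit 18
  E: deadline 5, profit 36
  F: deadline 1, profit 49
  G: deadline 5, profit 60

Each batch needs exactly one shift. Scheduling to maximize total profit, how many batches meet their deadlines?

By profit: B(d2,62), G(d5,60), F(d1,49), A(d4,43), C(d4,41), E(d5,36), D(d3,18)
B→slot 2; G→slot 5; F→slot 1; A→slot 4; C→slot 3; E skipped; D skipped.
5 of 7 scheduled.

5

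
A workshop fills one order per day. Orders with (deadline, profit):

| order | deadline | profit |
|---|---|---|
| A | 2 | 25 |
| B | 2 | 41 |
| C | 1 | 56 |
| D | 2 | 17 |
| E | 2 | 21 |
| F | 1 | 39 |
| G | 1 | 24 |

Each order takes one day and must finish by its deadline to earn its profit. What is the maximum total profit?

Take jobs in profit order; each goes to the latest open slot no later than its deadline.
By profit: C(d1,56), B(d2,41), F(d1,39), A(d2,25), G(d1,24), E(d2,21), D(d2,17)
C→slot 1; B→slot 2; F skipped; A skipped; G skipped; E skipped; D skipped.
Profit = 56 + 41 = 97

97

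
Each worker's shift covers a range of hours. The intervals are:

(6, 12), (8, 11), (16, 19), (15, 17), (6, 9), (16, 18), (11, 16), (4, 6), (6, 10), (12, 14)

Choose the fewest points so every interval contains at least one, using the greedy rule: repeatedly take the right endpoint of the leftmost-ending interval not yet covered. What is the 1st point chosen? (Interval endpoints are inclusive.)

Sort by right endpoint; whenever an interval is uncovered, place a point at its right end.
By right end: [4,6]  [6,9]  [6,10]  [8,11]  [6,12]  [12,14]  [11,16]  [15,17]  [16,18]  [16,19]
[4,6] uncovered → point at 6; [8,11] uncovered → point at 11; [12,14] uncovered → point at 14; [15,17] uncovered → point at 17.
Points: 6, 11, 14, 17 (4 total).

6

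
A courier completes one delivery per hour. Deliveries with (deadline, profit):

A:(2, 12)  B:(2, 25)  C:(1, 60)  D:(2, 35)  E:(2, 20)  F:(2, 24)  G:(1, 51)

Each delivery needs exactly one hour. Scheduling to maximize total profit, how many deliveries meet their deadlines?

Take jobs in profit order; each goes to the latest open slot no later than its deadline.
Profit order: C=60 G=51 D=35 B=25 F=24 E=20 A=12
Assign: C→slot 1, G skipped, D→slot 2, B skipped, F skipped, E skipped, A skipped.
Slots: [1:C] [2:D]
2 of 7 scheduled.

2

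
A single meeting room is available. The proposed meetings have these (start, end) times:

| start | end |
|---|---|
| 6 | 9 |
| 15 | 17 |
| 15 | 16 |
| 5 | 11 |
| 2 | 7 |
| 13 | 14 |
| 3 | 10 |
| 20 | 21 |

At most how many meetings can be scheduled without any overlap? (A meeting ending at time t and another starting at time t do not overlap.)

By end time: (2,7), (6,9), (3,10), (5,11), (13,14), (15,16), (15,17), (20,21).
Pick (2,7); next start ≥ 7 → (13,14); next start ≥ 14 → (15,16); next start ≥ 16 → (20,21).
Selected 4 meetings.

4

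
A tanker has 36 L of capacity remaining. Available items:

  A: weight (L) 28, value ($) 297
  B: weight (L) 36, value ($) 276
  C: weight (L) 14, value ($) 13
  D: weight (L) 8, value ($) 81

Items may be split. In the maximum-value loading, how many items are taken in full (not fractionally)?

2

Greedy by value/weight ratio, highest first.
Ratios (sorted): A 10.61, D 10.12, B 7.67, C 0.93
take A (28 @ 297); take D (8 @ 81). Capacity used 36/36.
2 item(s) taken whole.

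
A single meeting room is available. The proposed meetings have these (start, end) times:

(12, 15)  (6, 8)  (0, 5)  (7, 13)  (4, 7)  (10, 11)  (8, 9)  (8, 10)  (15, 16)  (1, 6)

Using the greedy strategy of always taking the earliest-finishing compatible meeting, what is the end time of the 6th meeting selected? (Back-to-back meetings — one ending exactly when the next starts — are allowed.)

Order by finish time; keep every interval that doesn't clash with the previous kept one.
By end time: (0,5), (1,6), (4,7), (6,8), (8,9), (8,10), (10,11), (7,13), (12,15), (15,16).
Pick (0,5); next start ≥ 5 → (6,8); next start ≥ 8 → (8,9); next start ≥ 9 → (10,11); next start ≥ 11 → (12,15); next start ≥ 15 → (15,16).
Selected: (0,5) (6,8) (8,9) (10,11) (12,15) (15,16)

16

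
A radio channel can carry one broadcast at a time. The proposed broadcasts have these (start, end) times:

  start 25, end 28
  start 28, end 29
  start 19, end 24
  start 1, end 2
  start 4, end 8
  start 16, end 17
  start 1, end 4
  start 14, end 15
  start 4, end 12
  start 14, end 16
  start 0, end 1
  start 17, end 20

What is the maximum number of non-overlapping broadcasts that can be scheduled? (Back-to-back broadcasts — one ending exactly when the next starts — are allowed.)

Greedy by earliest finish: after sorting by end time, pick each interval compatible with the last pick.
Sorted by end: (0,1)  (1,2)  (1,4)  (4,8)  (4,12)  (14,15)  (14,16)  (16,17)  (17,20)  (19,24)  (25,28)  (28,29)
take (0,1); take (1,2); skip (1,4); take (4,8); skip (4,12); take (14,15); take (16,17); take (17,20); skip (19,24); take (25,28); take (28,29).
Selected 8 broadcasts.

8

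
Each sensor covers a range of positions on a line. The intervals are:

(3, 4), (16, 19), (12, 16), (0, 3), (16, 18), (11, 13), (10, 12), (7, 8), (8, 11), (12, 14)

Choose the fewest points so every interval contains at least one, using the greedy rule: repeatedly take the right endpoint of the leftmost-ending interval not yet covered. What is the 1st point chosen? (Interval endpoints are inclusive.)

3

Sort by right endpoint; whenever an interval is uncovered, place a point at its right end.
Sorted: [0,3] [3,4] [7,8] [8,11] [10,12] [11,13] [12,14] [12,16] [16,18] [16,19]
{[0,3],[3,4]} hit by 3; {[7,8],[8,11]} hit by 8; {[10,12],[11,13],[12,14],[12,16]} hit by 12; {[16,18],[16,19]} hit by 18.
Points: 3, 8, 12, 18 (4 total).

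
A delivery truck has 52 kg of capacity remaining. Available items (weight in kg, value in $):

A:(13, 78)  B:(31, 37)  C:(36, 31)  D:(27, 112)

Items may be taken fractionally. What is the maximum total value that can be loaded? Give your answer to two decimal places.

204.32

Greedy by value/weight ratio, highest first.
Order: A (78/13=6.00) > D (112/27=4.15) > B (37/31=1.19) > C (31/36=0.86)
Fill: take A (13 @ 78) → take D (27 @ 112) → take 12/31 of B → 14.32; 52/52 used.
Total value = 204.32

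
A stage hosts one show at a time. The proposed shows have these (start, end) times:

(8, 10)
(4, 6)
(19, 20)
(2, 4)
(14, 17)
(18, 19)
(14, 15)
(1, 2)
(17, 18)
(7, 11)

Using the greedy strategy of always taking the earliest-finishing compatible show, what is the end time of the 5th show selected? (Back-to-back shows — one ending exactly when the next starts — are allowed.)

Sort by end time and greedily take each interval whose start is ≥ the last chosen end.
By end time: (1,2), (2,4), (4,6), (8,10), (7,11), (14,15), (14,17), (17,18), (18,19), (19,20).
Pick (1,2); next start ≥ 2 → (2,4); next start ≥ 4 → (4,6); next start ≥ 6 → (8,10); next start ≥ 10 → (14,15); next start ≥ 15 → (17,18); next start ≥ 18 → (18,19); next start ≥ 19 → (19,20).
Selected: (1,2) (2,4) (4,6) (8,10) (14,15) (17,18) (18,19) (19,20)

15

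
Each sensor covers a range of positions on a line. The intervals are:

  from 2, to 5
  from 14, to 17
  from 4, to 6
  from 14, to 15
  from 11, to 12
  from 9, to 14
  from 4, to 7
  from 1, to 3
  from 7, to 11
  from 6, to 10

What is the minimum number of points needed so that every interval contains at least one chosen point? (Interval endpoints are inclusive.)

4

Process intervals by earliest right end; each time one isn't hit yet, stab at its right endpoint.
By right end: [1,3]  [2,5]  [4,6]  [4,7]  [6,10]  [7,11]  [11,12]  [9,14]  [14,15]  [14,17]
[1,3] uncovered → point at 3; [4,6] uncovered → point at 6; [7,11] uncovered → point at 11; [14,15] uncovered → point at 15.
Points: 3, 6, 11, 15 (4 total).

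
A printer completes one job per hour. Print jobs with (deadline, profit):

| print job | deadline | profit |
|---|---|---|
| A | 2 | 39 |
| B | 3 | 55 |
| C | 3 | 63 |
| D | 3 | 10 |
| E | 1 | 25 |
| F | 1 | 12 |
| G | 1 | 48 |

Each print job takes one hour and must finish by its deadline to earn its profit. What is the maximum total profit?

Sort by profit descending; place each in the latest free slot ≤ its deadline.
Profit order: C=63 B=55 G=48 A=39 E=25 F=12 D=10
Assign: C→slot 3, B→slot 2, G→slot 1, A skipped, E skipped, F skipped, D skipped.
Slots: [1:G] [2:B] [3:C]
Profit = 48 + 55 + 63 = 166

166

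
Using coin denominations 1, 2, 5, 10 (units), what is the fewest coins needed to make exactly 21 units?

3

Greedy: take as many of the largest coin as possible, then repeat with the remainder.
21 = 2×10 + 1×1
Total coins = 2 + 1 = 3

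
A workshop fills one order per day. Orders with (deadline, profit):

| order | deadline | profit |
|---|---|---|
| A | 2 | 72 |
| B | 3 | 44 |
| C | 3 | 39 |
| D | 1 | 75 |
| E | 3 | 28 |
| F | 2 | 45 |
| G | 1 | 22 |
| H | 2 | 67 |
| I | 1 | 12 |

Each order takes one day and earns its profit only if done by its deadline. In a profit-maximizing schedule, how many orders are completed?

Sort by profit descending; place each in the latest free slot ≤ its deadline.
Profit order: D=75 A=72 H=67 F=45 B=44 C=39 E=28 G=22 I=12
Assign: D→slot 1, A→slot 2, H skipped, F skipped, B→slot 3, C skipped, E skipped, G skipped, I skipped.
Slots: [1:D] [2:A] [3:B]
3 of 9 scheduled.

3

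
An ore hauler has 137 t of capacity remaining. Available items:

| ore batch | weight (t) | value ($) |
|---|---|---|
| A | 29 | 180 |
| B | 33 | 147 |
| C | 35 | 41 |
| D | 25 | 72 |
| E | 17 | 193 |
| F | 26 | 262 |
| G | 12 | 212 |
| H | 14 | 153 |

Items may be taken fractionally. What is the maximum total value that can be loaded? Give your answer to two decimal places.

1164.28

Order: G (212/12=17.67) > E (193/17=11.35) > H (153/14=10.93) > F (262/26=10.08) > A (180/29=6.21) > B (147/33=4.45) > D (72/25=2.88) > C (41/35=1.17)
Fill: take G (12 @ 212) → take E (17 @ 193) → take H (14 @ 153) → take F (26 @ 262) → take A (29 @ 180) → take B (33 @ 147) → take 6/25 of D → 17.28; 137/137 used.
Total value = 1164.28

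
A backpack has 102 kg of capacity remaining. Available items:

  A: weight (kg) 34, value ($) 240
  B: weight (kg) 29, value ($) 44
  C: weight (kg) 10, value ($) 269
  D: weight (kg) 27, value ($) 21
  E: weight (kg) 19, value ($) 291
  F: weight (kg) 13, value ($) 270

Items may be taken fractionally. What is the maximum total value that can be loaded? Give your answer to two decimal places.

1109.45

Sort by value per unit weight and fill in that order.
Order: C (269/10=26.90) > F (270/13=20.77) > E (291/19=15.32) > A (240/34=7.06) > B (44/29=1.52) > D (21/27=0.78)
Fill: take C (10 @ 269) → take F (13 @ 270) → take E (19 @ 291) → take A (34 @ 240) → take 26/29 of B → 39.45; 102/102 used.
Total value = 1109.45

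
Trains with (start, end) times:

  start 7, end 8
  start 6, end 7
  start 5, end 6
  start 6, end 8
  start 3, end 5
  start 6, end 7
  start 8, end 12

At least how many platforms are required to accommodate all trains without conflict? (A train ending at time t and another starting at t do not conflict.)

3

Count concurrent intervals with a sweep; the peak is the room count.
Events (time:±→running): 3:+→1 5:-→0 5:+→1 6:-→0 6:+→1 6:+→2 6:+→3 … peak 3.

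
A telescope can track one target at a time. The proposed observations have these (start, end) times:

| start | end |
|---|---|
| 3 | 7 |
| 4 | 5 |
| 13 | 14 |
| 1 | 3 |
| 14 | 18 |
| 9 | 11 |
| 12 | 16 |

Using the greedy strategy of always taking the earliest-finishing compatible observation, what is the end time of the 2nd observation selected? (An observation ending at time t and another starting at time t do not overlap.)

5

By end time: (1,3), (4,5), (3,7), (9,11), (13,14), (12,16), (14,18).
Pick (1,3); next start ≥ 3 → (4,5); next start ≥ 5 → (9,11); next start ≥ 11 → (13,14); next start ≥ 14 → (14,18).
Selected: (1,3) (4,5) (9,11) (13,14) (14,18)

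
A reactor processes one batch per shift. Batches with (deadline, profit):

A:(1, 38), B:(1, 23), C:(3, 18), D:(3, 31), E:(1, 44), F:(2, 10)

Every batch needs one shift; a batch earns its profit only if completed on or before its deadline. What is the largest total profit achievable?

Sort by profit descending; place each in the latest free slot ≤ its deadline.
Profit order: E=44 A=38 D=31 B=23 C=18 F=10
Assign: E→slot 1, A skipped, D→slot 3, B skipped, C→slot 2, F skipped.
Slots: [1:E] [2:C] [3:D]
Profit = 44 + 18 + 31 = 93

93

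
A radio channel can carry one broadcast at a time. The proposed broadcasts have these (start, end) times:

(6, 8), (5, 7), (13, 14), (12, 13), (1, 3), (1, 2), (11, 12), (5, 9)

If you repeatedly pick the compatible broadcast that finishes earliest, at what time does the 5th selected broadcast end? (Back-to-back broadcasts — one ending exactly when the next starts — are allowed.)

14

Greedy by earliest finish: after sorting by end time, pick each interval compatible with the last pick.
Sorted by end: (1,2)  (1,3)  (5,7)  (6,8)  (5,9)  (11,12)  (12,13)  (13,14)
take (1,2); skip (1,3); take (5,7); skip (6,8); skip (5,9); take (11,12); take (12,13); take (13,14).
Selected: (1,2) (5,7) (11,12) (12,13) (13,14)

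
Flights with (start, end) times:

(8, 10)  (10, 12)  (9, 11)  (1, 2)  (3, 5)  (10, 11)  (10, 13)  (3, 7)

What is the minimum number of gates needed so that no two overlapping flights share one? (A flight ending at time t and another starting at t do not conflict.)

4

Events (time:±→running): 1:+→1 2:-→0 3:+→1 3:+→2 5:-→1 7:-→0 8:+→1 9:+→2 10:-→1 10:+→2 10:+→3 10:+→4 … peak 4.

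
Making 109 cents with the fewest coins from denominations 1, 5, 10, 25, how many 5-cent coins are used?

Greedy: take as many of the largest coin as possible, then repeat with the remainder.
109 − 4×25→9 − 1×5→4 − 4×1→0
Count of 5: 1

1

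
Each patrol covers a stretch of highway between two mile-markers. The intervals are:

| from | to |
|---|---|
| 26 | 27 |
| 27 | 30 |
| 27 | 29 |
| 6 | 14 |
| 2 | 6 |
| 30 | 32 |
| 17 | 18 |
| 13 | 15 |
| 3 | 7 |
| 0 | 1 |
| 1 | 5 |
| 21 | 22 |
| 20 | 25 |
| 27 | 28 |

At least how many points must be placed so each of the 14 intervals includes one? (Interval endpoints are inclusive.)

7

Process intervals by earliest right end; each time one isn't hit yet, stab at its right endpoint.
Sorted: [0,1] [1,5] [2,6] [3,7] [6,14] [13,15] [17,18] [21,22] [20,25] [26,27] [27,28] [27,29] [27,30] [30,32]
{[0,1],[1,5]} hit by 1; {[2,6],[3,7],[6,14]} hit by 6; {[13,15]} hit by 15; {[17,18]} hit by 18; {[21,22],[20,25]} hit by 22; {[26,27],[27,28],[27,29],[27,30]} hit by 27; {[30,32]} hit by 32.
Points: 1, 6, 15, 18, 22, 27, 32 (7 total).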